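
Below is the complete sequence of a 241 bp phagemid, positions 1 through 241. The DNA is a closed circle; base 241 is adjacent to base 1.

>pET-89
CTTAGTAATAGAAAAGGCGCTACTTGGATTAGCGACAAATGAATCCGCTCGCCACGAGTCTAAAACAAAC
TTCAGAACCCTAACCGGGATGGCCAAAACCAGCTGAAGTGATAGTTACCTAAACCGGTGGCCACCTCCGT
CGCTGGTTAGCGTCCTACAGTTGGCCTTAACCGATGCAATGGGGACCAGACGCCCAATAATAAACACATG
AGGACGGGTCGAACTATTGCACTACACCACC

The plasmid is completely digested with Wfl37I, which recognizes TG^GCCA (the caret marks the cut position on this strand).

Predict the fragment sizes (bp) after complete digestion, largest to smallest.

Wfl37I sites (TGGCCA) start at positions 90, 128.
Wfl37I cuts after base 2 of each site, so after positions 91, 129.
Circular molecule, 2 cuts → 2 fragments:
  92–129 → 38 bp
  130–241 then 1–91 → 112 + 91 = 203 bp
Sorted largest to smallest: 203, 38 bp.

203, 38 bp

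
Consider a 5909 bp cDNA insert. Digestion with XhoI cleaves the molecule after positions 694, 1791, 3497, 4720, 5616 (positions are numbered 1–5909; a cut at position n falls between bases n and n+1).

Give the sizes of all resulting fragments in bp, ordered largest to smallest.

Linear molecule, 5 cuts → 6 fragments:
  694 − 0 = 694 bp
  1791 − 694 = 1097 bp
  3497 − 1791 = 1706 bp
  4720 − 3497 = 1223 bp
  5616 − 4720 = 896 bp
  5909 − 5616 = 293 bp
Sorted largest to smallest: 1706, 1223, 1097, 896, 694, 293 bp.

1706, 1223, 1097, 896, 694, 293 bp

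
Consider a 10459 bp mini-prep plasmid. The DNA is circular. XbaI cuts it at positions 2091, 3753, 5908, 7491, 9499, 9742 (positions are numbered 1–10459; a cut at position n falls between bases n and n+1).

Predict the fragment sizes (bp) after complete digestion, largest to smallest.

Circular molecule, 6 cuts → 6 fragments:
  3753 − 2091 = 1662 bp
  5908 − 3753 = 2155 bp
  7491 − 5908 = 1583 bp
  9499 − 7491 = 2008 bp
  9742 − 9499 = 243 bp
  wrap: 10459 − 9742 + 2091 = 2808 bp
Sorted largest to smallest: 2808, 2155, 2008, 1662, 1583, 243 bp.

2808, 2155, 2008, 1662, 1583, 243 bp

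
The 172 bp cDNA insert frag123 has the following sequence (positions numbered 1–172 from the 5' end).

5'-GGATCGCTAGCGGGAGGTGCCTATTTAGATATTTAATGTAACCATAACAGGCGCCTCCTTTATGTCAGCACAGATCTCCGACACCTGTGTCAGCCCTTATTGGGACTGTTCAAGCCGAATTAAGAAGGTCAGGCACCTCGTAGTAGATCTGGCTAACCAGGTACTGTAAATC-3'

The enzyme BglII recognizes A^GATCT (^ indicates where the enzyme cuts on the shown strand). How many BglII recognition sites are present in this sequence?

AGATCT occurs starting at positions 72, 145.
BglII cuts at 2 sites.

2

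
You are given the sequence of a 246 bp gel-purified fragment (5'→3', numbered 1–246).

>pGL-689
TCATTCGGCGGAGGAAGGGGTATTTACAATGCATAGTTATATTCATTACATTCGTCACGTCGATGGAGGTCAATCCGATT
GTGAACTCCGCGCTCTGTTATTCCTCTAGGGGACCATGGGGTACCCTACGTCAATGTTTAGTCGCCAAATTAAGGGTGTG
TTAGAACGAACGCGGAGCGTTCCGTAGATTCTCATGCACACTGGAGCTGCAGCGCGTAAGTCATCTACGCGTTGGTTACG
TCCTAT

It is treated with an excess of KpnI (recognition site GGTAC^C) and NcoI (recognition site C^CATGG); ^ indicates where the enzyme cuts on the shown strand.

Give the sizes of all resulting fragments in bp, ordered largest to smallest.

122, 114, 10 bp

The KpnI site (GGTACC) starts at position 120.
KpnI cuts after base 5 of each site (before the last base), so after position 124.
The NcoI site (CCATGG) starts at position 114.
NcoI cuts after the first base of each site, so after position 114.
Combined cut positions: 114, 124.
Linear molecule, 2 cuts → 3 fragments:
  1–114 → 114 bp
  115–124 → 10 bp
  125–246 → 122 bp
Sorted largest to smallest: 122, 114, 10 bp.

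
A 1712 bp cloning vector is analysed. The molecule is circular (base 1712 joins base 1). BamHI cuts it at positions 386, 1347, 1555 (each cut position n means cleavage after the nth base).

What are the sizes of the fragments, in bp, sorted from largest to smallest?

Circular molecule, 3 cuts → 3 fragments:
  1347 − 386 = 961 bp
  1555 − 1347 = 208 bp
  wrap: 1712 − 1555 + 386 = 543 bp
Sorted largest to smallest: 961, 543, 208 bp.

961, 543, 208 bp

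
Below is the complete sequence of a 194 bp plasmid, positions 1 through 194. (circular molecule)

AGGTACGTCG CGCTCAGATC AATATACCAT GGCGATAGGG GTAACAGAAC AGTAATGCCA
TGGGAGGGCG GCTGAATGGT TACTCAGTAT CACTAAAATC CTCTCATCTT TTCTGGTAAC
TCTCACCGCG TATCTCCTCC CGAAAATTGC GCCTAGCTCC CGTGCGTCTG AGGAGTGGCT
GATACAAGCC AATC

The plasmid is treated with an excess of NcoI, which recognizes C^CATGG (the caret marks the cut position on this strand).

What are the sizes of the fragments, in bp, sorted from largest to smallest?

NcoI sites (CCATGG) start at positions 27, 58.
NcoI cuts after the first base of each site, so after positions 27, 58.
Circular molecule, 2 cuts → 2 fragments:
  28–58 → 31 bp
  59–194 then 1–27 → 136 + 27 = 163 bp
Sorted largest to smallest: 163, 31 bp.

163, 31 bp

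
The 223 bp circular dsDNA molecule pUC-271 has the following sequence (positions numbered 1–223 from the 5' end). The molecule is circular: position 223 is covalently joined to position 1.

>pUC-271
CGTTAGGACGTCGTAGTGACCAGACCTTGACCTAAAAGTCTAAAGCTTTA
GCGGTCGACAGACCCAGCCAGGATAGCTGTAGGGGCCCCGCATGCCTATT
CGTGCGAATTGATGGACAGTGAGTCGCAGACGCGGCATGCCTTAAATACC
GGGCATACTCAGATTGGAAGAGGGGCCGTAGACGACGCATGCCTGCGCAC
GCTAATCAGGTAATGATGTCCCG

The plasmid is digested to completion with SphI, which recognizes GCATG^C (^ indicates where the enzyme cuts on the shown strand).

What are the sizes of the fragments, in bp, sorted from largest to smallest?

SphI sites (GCATGC) start at positions 90, 135, 187.
SphI cuts after base 5 of each site (before the last base), so after positions 94, 139, 191.
Circular molecule, 3 cuts → 3 fragments:
  95–139 → 45 bp
  140–191 → 52 bp
  192–223 then 1–94 → 32 + 94 = 126 bp
Sorted largest to smallest: 126, 52, 45 bp.

126, 52, 45 bp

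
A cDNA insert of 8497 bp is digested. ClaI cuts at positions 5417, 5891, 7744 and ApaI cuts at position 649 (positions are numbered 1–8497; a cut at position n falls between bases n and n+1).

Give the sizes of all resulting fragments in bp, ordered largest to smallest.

4768, 1853, 753, 649, 474 bp

Combined cut positions (sorted): 649, 5417, 5891, 7744.
Linear molecule, 4 cuts → 5 fragments:
  649 − 0 = 649 bp
  5417 − 649 = 4768 bp
  5891 − 5417 = 474 bp
  7744 − 5891 = 1853 bp
  8497 − 7744 = 753 bp
Sorted largest to smallest: 4768, 1853, 753, 649, 474 bp.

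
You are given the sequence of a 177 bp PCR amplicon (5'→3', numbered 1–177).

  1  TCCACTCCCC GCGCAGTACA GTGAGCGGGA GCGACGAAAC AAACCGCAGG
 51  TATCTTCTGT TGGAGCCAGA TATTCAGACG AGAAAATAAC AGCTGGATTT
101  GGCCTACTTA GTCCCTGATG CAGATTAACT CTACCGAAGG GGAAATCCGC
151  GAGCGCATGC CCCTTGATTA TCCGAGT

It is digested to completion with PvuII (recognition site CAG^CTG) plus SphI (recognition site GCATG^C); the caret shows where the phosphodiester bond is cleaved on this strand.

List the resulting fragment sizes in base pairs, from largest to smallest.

The PvuII site (CAGCTG) starts at position 90.
PvuII cuts after base 3 of each site, so after position 92.
The SphI site (GCATGC) starts at position 155.
SphI cuts after base 5 of each site (before the last base), so after position 159.
Combined cut positions: 92, 159.
Linear molecule, 2 cuts → 3 fragments:
  1–92 → 92 bp
  93–159 → 67 bp
  160–177 → 18 bp
Sorted largest to smallest: 92, 67, 18 bp.

92, 67, 18 bp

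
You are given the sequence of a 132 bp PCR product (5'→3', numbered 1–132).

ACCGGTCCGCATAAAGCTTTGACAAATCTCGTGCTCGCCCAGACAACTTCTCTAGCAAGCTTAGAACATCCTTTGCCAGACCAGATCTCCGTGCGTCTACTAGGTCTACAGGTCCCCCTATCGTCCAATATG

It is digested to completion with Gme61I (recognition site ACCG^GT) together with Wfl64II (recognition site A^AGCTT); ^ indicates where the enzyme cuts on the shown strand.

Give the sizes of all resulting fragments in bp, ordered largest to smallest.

75, 43, 10, 4 bp

The Gme61I site (ACCGGT) starts at position 1.
Gme61I cuts after base 4 of each site, so after position 4.
Wfl64II sites (AAGCTT) start at positions 14, 57.
Wfl64II cuts after the first base of each site, so after positions 14, 57.
Combined cut positions: 4, 14, 57.
Linear molecule, 3 cuts → 4 fragments:
  1–4 → 4 bp
  5–14 → 10 bp
  15–57 → 43 bp
  58–132 → 75 bp
Sorted largest to smallest: 75, 43, 10, 4 bp.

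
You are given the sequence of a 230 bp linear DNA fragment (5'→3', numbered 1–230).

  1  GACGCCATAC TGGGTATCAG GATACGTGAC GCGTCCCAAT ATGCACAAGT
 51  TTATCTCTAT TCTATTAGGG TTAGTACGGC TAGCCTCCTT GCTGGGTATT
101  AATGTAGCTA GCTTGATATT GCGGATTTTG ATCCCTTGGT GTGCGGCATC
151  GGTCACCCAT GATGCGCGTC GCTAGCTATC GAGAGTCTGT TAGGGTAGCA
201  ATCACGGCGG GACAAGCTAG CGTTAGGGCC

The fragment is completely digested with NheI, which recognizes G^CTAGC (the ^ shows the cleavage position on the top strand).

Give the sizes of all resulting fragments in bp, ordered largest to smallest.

NheI sites (GCTAGC) start at positions 79, 107, 171, 216.
NheI cuts after the first base of each site, so after positions 79, 107, 171, 216.
Linear molecule, 4 cuts → 5 fragments:
  1–79 → 79 bp
  80–107 → 28 bp
  108–171 → 64 bp
  172–216 → 45 bp
  217–230 → 14 bp
Sorted largest to smallest: 79, 64, 45, 28, 14 bp.

79, 64, 45, 28, 14 bp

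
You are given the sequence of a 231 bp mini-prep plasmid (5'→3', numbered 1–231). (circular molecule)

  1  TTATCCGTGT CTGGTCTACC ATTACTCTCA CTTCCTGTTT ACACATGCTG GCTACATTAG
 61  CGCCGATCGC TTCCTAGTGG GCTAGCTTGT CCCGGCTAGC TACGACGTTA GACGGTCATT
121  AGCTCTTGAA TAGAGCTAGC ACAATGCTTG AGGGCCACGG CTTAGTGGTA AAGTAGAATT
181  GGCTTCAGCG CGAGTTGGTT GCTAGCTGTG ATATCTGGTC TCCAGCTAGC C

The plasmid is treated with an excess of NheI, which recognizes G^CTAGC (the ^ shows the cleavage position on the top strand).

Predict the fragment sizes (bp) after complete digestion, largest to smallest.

NheI sites (GCTAGC) start at positions 81, 95, 135, 201, 225.
NheI cuts after the first base of each site, so after positions 81, 95, 135, 201, 225.
Circular molecule, 5 cuts → 5 fragments:
  82–95 → 14 bp
  96–135 → 40 bp
  136–201 → 66 bp
  202–225 → 24 bp
  226–231 then 1–81 → 6 + 81 = 87 bp
Sorted largest to smallest: 87, 66, 40, 24, 14 bp.

87, 66, 40, 24, 14 bp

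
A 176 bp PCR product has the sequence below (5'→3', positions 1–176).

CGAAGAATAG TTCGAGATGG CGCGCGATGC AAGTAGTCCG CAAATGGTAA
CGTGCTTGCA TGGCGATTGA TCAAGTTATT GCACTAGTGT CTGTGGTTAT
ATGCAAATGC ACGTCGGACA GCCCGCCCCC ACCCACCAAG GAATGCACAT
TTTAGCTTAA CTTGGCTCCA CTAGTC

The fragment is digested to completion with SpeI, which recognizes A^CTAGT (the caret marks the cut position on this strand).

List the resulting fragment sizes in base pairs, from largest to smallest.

87, 83, 6 bp

SpeI sites (ACTAGT) start at positions 83, 170.
SpeI cuts after the first base of each site, so after positions 83, 170.
Linear molecule, 2 cuts → 3 fragments:
  1–83 → 83 bp
  84–170 → 87 bp
  171–176 → 6 bp
Sorted largest to smallest: 87, 83, 6 bp.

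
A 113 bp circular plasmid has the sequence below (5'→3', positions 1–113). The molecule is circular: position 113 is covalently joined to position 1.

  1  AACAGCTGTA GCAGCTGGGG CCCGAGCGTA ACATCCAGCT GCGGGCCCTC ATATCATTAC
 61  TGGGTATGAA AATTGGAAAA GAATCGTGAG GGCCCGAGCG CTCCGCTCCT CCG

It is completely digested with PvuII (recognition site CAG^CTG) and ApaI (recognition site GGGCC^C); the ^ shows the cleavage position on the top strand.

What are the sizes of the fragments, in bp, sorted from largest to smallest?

PvuII sites (CAGCTG) start at positions 3, 12, 36.
PvuII cuts after base 3 of each site, so after positions 5, 14, 38.
ApaI sites (GGGCCC) start at positions 18, 43, 90.
ApaI cuts after base 5 of each site (before the last base), so after positions 22, 47, 94.
Combined cut positions: 5, 14, 22, 38, 47, 94.
Circular molecule, 6 cuts → 6 fragments:
  6–14 → 9 bp
  15–22 → 8 bp
  23–38 → 16 bp
  39–47 → 9 bp
  48–94 → 47 bp
  95–113 then 1–5 → 19 + 5 = 24 bp
Sorted largest to smallest: 47, 24, 16, 9, 9, 8 bp.

47, 24, 16, 9, 9, 8 bp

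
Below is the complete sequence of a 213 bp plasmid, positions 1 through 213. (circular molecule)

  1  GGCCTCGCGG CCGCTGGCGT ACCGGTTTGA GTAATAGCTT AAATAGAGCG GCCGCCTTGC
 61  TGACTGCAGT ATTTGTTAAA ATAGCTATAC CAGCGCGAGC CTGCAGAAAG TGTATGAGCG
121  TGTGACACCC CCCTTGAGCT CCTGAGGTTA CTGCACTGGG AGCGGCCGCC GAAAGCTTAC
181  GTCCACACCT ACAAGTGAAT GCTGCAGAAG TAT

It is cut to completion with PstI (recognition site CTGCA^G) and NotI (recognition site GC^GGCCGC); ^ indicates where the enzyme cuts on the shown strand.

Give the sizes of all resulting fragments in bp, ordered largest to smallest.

58, 43, 41, 37, 19, 15 bp

PstI sites (CTGCAG) start at positions 64, 101, 202.
PstI cuts after base 5 of each site (before the last base), so after positions 68, 105, 206.
NotI sites (GCGGCCGC) start at positions 7, 48, 162.
NotI cuts after base 2 of each site, so after positions 8, 49, 163.
Combined cut positions: 8, 49, 68, 105, 163, 206.
Circular molecule, 6 cuts → 6 fragments:
  9–49 → 41 bp
  50–68 → 19 bp
  69–105 → 37 bp
  106–163 → 58 bp
  164–206 → 43 bp
  207–213 then 1–8 → 7 + 8 = 15 bp
Sorted largest to smallest: 58, 43, 41, 37, 19, 15 bp.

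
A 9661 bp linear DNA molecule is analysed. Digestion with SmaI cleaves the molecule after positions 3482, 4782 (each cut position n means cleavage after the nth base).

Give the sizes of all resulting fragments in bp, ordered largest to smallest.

4879, 3482, 1300 bp

Linear molecule, 2 cuts → 3 fragments:
  3482 − 0 = 3482 bp
  4782 − 3482 = 1300 bp
  9661 − 4782 = 4879 bp
Sorted largest to smallest: 4879, 3482, 1300 bp.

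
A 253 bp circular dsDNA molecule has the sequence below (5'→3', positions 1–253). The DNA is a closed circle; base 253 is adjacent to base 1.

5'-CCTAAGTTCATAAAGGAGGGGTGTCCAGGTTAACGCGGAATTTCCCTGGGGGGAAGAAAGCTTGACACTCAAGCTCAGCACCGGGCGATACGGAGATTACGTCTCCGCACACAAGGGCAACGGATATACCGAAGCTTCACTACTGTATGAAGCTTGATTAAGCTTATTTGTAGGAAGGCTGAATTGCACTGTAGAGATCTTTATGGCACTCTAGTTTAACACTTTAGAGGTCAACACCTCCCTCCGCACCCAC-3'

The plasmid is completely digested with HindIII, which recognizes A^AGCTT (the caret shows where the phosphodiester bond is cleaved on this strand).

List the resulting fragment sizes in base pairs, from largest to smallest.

151, 74, 18, 10 bp

HindIII sites (AAGCTT) start at positions 58, 132, 150, 160.
HindIII cuts after the first base of each site, so after positions 58, 132, 150, 160.
Circular molecule, 4 cuts → 4 fragments:
  59–132 → 74 bp
  133–150 → 18 bp
  151–160 → 10 bp
  161–253 then 1–58 → 93 + 58 = 151 bp
Sorted largest to smallest: 151, 74, 18, 10 bp.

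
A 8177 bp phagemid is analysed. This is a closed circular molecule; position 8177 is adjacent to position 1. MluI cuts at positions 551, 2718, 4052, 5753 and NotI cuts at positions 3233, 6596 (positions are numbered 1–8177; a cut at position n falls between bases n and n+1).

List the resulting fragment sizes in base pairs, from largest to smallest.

Combined cut positions (sorted): 551, 2718, 3233, 4052, 5753, 6596.
Circular molecule, 6 cuts → 6 fragments:
  2718 − 551 = 2167 bp
  3233 − 2718 = 515 bp
  4052 − 3233 = 819 bp
  5753 − 4052 = 1701 bp
  6596 − 5753 = 843 bp
  wrap: 8177 − 6596 + 551 = 2132 bp
Sorted largest to smallest: 2167, 2132, 1701, 843, 819, 515 bp.

2167, 2132, 1701, 843, 819, 515 bp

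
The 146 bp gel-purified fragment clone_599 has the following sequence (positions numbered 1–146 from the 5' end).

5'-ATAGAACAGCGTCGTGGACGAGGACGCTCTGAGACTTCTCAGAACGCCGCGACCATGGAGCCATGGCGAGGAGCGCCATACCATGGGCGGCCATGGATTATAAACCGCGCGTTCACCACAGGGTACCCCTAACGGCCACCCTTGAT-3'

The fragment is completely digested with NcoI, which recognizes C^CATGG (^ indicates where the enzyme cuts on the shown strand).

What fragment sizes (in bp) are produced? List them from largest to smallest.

55, 53, 20, 10, 8 bp

NcoI sites (CCATGG) start at positions 53, 61, 81, 91.
NcoI cuts after the first base of each site, so after positions 53, 61, 81, 91.
Linear molecule, 4 cuts → 5 fragments:
  1–53 → 53 bp
  54–61 → 8 bp
  62–81 → 20 bp
  82–91 → 10 bp
  92–146 → 55 bp
Sorted largest to smallest: 55, 53, 20, 10, 8 bp.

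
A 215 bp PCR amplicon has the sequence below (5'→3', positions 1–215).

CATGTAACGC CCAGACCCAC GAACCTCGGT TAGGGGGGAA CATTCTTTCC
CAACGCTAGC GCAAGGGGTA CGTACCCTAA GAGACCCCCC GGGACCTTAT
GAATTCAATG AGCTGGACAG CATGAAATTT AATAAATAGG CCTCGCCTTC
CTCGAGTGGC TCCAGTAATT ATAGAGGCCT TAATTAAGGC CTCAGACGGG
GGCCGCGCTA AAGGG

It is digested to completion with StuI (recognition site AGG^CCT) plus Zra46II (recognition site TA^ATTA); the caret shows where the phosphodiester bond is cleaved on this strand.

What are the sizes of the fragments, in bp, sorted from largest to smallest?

StuI sites (AGGCCT) start at positions 138, 175, 187.
StuI cuts after base 3 of each site, so after positions 140, 177, 189.
Zra46II sites (TAATTA) start at positions 166, 181.
Zra46II cuts after base 2 of each site, so after positions 167, 182.
Combined cut positions: 140, 167, 177, 182, 189.
Linear molecule, 5 cuts → 6 fragments:
  1–140 → 140 bp
  141–167 → 27 bp
  168–177 → 10 bp
  178–182 → 5 bp
  183–189 → 7 bp
  190–215 → 26 bp
Sorted largest to smallest: 140, 27, 26, 10, 7, 5 bp.

140, 27, 26, 10, 7, 5 bp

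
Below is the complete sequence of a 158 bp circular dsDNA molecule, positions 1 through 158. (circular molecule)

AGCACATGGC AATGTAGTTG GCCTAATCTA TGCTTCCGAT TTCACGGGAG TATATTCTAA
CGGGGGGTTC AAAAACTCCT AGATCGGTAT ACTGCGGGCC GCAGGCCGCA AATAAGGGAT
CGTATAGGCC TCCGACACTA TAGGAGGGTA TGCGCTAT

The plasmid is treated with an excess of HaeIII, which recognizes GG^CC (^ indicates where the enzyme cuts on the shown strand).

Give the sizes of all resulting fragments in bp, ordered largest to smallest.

77, 51, 23, 7 bp

HaeIII sites (GGCC) start at positions 20, 97, 104, 127.
HaeIII cuts after base 2 of each site, so after positions 21, 98, 105, 128.
Circular molecule, 4 cuts → 4 fragments:
  22–98 → 77 bp
  99–105 → 7 bp
  106–128 → 23 bp
  129–158 then 1–21 → 30 + 21 = 51 bp
Sorted largest to smallest: 77, 51, 23, 7 bp.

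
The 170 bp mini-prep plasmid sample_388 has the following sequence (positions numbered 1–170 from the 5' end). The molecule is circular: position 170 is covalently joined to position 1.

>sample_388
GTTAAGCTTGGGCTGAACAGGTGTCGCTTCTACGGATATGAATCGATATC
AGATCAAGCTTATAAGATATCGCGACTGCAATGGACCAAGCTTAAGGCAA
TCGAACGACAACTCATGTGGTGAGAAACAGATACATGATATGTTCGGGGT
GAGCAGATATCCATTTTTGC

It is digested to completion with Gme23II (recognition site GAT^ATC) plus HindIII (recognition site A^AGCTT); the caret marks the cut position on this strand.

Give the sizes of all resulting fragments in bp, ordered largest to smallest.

Gme23II sites (GATATC) start at positions 45, 66, 156.
Gme23II cuts after base 3 of each site, so after positions 47, 68, 158.
HindIII sites (AAGCTT) start at positions 4, 56, 88.
HindIII cuts after the first base of each site, so after positions 4, 56, 88.
Combined cut positions: 4, 47, 56, 68, 88, 158.
Circular molecule, 6 cuts → 6 fragments:
  5–47 → 43 bp
  48–56 → 9 bp
  57–68 → 12 bp
  69–88 → 20 bp
  89–158 → 70 bp
  159–170 then 1–4 → 12 + 4 = 16 bp
Sorted largest to smallest: 70, 43, 20, 16, 12, 9 bp.

70, 43, 20, 16, 12, 9 bp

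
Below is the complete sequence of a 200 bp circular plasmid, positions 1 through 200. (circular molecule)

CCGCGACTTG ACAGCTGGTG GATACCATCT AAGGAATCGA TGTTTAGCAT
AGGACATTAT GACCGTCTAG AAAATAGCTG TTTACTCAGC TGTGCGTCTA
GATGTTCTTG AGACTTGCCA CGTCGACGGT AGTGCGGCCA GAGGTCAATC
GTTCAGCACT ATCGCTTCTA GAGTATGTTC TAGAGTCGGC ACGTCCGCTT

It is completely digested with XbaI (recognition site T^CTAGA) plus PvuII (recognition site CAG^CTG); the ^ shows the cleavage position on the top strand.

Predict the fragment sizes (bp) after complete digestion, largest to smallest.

70, 52, 35, 23, 12, 8 bp

XbaI sites (TCTAGA) start at positions 66, 97, 167, 179.
XbaI cuts after the first base of each site, so after positions 66, 97, 167, 179.
PvuII sites (CAGCTG) start at positions 12, 87.
PvuII cuts after base 3 of each site, so after positions 14, 89.
Combined cut positions: 14, 66, 89, 97, 167, 179.
Circular molecule, 6 cuts → 6 fragments:
  15–66 → 52 bp
  67–89 → 23 bp
  90–97 → 8 bp
  98–167 → 70 bp
  168–179 → 12 bp
  180–200 then 1–14 → 21 + 14 = 35 bp
Sorted largest to smallest: 70, 52, 35, 23, 12, 8 bp.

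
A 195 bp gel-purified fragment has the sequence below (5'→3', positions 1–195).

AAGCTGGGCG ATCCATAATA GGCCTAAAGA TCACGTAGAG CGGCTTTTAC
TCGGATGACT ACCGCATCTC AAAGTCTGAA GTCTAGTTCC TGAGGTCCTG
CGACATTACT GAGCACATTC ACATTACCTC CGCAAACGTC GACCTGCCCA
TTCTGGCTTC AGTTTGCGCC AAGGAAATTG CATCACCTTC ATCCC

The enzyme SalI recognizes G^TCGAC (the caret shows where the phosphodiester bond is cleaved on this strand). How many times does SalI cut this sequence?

GTCGAC occurs starting at position 138.
SalI cuts at 1 site.

1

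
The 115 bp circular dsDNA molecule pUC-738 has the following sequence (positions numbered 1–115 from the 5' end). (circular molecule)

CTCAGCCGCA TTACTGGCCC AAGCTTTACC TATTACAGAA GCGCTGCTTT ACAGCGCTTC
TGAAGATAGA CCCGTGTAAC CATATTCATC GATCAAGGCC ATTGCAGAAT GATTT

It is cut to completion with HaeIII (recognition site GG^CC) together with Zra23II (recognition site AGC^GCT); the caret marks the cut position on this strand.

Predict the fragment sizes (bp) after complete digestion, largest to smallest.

HaeIII sites (GGCC) start at positions 16, 97.
HaeIII cuts after base 2 of each site, so after positions 17, 98.
Zra23II sites (AGCGCT) start at positions 40, 53.
Zra23II cuts after base 3 of each site, so after positions 42, 55.
Combined cut positions: 17, 42, 55, 98.
Circular molecule, 4 cuts → 4 fragments:
  18–42 → 25 bp
  43–55 → 13 bp
  56–98 → 43 bp
  99–115 then 1–17 → 17 + 17 = 34 bp
Sorted largest to smallest: 43, 34, 25, 13 bp.

43, 34, 25, 13 bp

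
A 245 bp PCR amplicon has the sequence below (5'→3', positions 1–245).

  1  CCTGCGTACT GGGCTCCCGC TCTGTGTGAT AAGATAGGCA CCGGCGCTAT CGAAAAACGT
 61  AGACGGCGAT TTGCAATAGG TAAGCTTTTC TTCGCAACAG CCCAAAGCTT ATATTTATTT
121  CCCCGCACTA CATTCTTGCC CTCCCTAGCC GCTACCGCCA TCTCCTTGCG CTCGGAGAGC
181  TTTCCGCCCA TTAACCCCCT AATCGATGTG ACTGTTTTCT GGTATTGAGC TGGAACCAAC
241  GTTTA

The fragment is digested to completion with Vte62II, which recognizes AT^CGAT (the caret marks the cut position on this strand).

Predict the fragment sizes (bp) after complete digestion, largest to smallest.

The Vte62II site (ATCGAT) starts at position 202.
Vte62II cuts after base 2 of each site, so after position 203.
Linear molecule, 1 cut → 2 fragments:
  1–203 → 203 bp
  204–245 → 42 bp
Sorted largest to smallest: 203, 42 bp.

203, 42 bp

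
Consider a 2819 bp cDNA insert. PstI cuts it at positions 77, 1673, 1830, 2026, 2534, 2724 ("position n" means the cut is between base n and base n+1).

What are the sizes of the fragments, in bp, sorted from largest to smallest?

1596, 508, 196, 190, 157, 95, 77 bp

Linear molecule, 6 cuts → 7 fragments:
  77 − 0 = 77 bp
  1673 − 77 = 1596 bp
  1830 − 1673 = 157 bp
  2026 − 1830 = 196 bp
  2534 − 2026 = 508 bp
  2724 − 2534 = 190 bp
  2819 − 2724 = 95 bp
Sorted largest to smallest: 1596, 508, 196, 190, 157, 95, 77 bp.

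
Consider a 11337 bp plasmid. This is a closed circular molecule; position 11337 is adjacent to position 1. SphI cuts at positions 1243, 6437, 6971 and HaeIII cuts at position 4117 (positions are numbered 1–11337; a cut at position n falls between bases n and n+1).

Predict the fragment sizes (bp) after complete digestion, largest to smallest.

5609, 2874, 2320, 534 bp

Combined cut positions (sorted): 1243, 4117, 6437, 6971.
Circular molecule, 4 cuts → 4 fragments:
  4117 − 1243 = 2874 bp
  6437 − 4117 = 2320 bp
  6971 − 6437 = 534 bp
  wrap: 11337 − 6971 + 1243 = 5609 bp
Sorted largest to smallest: 5609, 2874, 2320, 534 bp.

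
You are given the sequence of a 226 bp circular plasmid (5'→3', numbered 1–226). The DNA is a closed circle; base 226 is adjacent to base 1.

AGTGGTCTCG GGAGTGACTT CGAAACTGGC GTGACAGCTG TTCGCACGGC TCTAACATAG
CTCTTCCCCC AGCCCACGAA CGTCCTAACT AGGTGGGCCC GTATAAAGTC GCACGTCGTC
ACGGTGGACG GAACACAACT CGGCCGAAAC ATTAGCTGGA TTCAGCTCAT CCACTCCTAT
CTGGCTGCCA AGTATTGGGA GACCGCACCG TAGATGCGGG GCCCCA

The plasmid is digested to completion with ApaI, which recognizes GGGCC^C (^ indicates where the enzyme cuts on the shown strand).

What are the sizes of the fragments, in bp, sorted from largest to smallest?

124, 102 bp

ApaI sites (GGGCCC) start at positions 95, 219.
ApaI cuts after base 5 of each site (before the last base), so after positions 99, 223.
Circular molecule, 2 cuts → 2 fragments:
  100–223 → 124 bp
  224–226 then 1–99 → 3 + 99 = 102 bp
Sorted largest to smallest: 124, 102 bp.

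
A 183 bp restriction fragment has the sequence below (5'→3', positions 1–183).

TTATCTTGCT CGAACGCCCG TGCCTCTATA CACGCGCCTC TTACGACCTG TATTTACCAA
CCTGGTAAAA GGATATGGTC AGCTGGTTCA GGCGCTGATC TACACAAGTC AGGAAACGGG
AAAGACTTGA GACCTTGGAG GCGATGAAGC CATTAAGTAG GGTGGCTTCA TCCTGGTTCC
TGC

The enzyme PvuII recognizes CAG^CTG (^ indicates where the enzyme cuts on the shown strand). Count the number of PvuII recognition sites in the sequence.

1

CAGCTG occurs starting at position 80.
PvuII cuts at 1 site.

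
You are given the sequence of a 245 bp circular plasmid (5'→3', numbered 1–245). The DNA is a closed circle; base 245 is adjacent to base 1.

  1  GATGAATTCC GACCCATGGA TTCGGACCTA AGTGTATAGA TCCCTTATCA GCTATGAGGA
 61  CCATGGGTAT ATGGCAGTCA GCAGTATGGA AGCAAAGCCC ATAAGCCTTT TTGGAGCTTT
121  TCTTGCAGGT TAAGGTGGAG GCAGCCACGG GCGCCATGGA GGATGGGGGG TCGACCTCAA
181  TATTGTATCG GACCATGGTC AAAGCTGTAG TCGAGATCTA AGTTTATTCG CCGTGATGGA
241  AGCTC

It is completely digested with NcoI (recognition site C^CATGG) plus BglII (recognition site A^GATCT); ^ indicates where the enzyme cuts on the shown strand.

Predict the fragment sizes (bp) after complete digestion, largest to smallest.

NcoI sites (CCATGG) start at positions 14, 61, 154, 193.
NcoI cuts after the first base of each site, so after positions 14, 61, 154, 193.
The BglII site (AGATCT) starts at position 214.
BglII cuts after the first base of each site, so after position 214.
Combined cut positions: 14, 61, 154, 193, 214.
Circular molecule, 5 cuts → 5 fragments:
  15–61 → 47 bp
  62–154 → 93 bp
  155–193 → 39 bp
  194–214 → 21 bp
  215–245 then 1–14 → 31 + 14 = 45 bp
Sorted largest to smallest: 93, 47, 45, 39, 21 bp.

93, 47, 45, 39, 21 bp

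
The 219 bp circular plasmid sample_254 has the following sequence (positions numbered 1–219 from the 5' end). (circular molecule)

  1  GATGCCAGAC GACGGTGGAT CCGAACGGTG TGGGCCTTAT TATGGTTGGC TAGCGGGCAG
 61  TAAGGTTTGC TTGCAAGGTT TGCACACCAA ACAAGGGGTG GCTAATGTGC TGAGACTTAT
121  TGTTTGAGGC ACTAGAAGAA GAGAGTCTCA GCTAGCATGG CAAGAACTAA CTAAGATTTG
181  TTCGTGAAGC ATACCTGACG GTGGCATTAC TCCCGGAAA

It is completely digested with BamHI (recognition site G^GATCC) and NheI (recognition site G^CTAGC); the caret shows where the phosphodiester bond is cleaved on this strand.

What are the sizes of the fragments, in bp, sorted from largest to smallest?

The BamHI site (GGATCC) starts at position 17.
BamHI cuts after the first base of each site, so after position 17.
NheI sites (GCTAGC) start at positions 49, 151.
NheI cuts after the first base of each site, so after positions 49, 151.
Combined cut positions: 17, 49, 151.
Circular molecule, 3 cuts → 3 fragments:
  18–49 → 32 bp
  50–151 → 102 bp
  152–219 then 1–17 → 68 + 17 = 85 bp
Sorted largest to smallest: 102, 85, 32 bp.

102, 85, 32 bp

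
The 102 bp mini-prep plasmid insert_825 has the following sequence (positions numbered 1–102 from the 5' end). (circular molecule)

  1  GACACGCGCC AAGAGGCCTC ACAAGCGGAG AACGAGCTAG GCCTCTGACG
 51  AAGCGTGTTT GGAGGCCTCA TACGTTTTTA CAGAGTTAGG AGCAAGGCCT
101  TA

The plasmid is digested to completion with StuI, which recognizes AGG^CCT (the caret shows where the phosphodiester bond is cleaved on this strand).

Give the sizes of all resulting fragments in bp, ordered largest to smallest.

32, 25, 24, 21 bp

StuI sites (AGGCCT) start at positions 14, 39, 63, 95.
StuI cuts after base 3 of each site, so after positions 16, 41, 65, 97.
Circular molecule, 4 cuts → 4 fragments:
  17–41 → 25 bp
  42–65 → 24 bp
  66–97 → 32 bp
  98–102 then 1–16 → 5 + 16 = 21 bp
Sorted largest to smallest: 32, 25, 24, 21 bp.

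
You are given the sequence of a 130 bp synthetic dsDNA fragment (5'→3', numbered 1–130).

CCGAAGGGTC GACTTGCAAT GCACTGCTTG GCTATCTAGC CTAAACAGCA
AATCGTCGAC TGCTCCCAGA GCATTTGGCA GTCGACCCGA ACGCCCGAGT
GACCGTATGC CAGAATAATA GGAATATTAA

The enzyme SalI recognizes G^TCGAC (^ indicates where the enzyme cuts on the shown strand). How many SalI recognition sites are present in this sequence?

3

GTCGAC occurs starting at positions 8, 55, 81.
SalI cuts at 3 sites.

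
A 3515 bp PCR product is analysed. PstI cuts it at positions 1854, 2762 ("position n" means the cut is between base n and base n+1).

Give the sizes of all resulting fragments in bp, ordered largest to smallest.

1854, 908, 753 bp

Linear molecule, 2 cuts → 3 fragments:
  1854 − 0 = 1854 bp
  2762 − 1854 = 908 bp
  3515 − 2762 = 753 bp
Sorted largest to smallest: 1854, 908, 753 bp.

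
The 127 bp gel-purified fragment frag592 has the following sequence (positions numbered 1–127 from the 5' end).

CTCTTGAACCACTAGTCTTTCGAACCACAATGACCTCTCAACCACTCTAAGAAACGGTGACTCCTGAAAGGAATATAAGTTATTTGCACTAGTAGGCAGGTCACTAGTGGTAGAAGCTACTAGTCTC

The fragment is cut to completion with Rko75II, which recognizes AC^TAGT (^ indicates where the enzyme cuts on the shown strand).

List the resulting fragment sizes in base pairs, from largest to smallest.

77, 16, 15, 12, 7 bp

Rko75II sites (ACTAGT) start at positions 11, 88, 103, 119.
Rko75II cuts after base 2 of each site, so after positions 12, 89, 104, 120.
Linear molecule, 4 cuts → 5 fragments:
  1–12 → 12 bp
  13–89 → 77 bp
  90–104 → 15 bp
  105–120 → 16 bp
  121–127 → 7 bp
Sorted largest to smallest: 77, 16, 15, 12, 7 bp.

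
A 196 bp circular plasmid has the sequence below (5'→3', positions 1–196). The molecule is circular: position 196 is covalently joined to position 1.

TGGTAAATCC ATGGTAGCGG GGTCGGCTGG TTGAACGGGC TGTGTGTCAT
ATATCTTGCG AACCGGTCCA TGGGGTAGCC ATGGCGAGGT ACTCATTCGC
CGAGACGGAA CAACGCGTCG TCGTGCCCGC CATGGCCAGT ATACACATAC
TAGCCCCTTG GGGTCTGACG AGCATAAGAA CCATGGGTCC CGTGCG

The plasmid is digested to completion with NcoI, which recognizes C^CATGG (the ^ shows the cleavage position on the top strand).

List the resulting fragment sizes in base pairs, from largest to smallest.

59, 51, 51, 24, 11 bp

NcoI sites (CCATGG) start at positions 9, 68, 79, 130, 181.
NcoI cuts after the first base of each site, so after positions 9, 68, 79, 130, 181.
Circular molecule, 5 cuts → 5 fragments:
  10–68 → 59 bp
  69–79 → 11 bp
  80–130 → 51 bp
  131–181 → 51 bp
  182–196 then 1–9 → 15 + 9 = 24 bp
Sorted largest to smallest: 59, 51, 51, 24, 11 bp.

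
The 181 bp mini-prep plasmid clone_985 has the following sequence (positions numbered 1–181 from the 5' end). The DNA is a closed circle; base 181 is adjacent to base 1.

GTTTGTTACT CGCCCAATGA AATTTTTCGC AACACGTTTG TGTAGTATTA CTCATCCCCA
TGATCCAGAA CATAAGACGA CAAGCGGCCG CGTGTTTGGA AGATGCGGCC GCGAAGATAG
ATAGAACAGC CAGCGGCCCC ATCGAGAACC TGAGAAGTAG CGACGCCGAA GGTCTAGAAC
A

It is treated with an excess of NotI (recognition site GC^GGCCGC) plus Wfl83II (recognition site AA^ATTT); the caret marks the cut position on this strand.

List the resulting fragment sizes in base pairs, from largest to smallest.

96, 64, 21 bp

NotI sites (GCGGCCGC) start at positions 84, 105.
NotI cuts after base 2 of each site, so after positions 85, 106.
The Wfl83II site (AAATTT) starts at position 20.
Wfl83II cuts after base 2 of each site, so after position 21.
Combined cut positions: 21, 85, 106.
Circular molecule, 3 cuts → 3 fragments:
  22–85 → 64 bp
  86–106 → 21 bp
  107–181 then 1–21 → 75 + 21 = 96 bp
Sorted largest to smallest: 96, 64, 21 bp.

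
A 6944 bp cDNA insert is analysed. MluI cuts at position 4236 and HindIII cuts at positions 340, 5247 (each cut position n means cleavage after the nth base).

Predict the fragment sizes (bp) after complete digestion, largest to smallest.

3896, 1697, 1011, 340 bp

Combined cut positions (sorted): 340, 4236, 5247.
Linear molecule, 3 cuts → 4 fragments:
  340 − 0 = 340 bp
  4236 − 340 = 3896 bp
  5247 − 4236 = 1011 bp
  6944 − 5247 = 1697 bp
Sorted largest to smallest: 3896, 1697, 1011, 340 bp.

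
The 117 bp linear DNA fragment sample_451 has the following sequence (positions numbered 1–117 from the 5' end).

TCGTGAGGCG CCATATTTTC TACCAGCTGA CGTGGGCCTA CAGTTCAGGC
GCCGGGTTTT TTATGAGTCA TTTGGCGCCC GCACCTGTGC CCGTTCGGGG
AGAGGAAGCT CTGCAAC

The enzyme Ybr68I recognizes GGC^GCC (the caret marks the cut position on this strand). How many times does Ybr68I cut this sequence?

GGCGCC occurs starting at positions 7, 48, 74.
Ybr68I cuts at 3 sites.

3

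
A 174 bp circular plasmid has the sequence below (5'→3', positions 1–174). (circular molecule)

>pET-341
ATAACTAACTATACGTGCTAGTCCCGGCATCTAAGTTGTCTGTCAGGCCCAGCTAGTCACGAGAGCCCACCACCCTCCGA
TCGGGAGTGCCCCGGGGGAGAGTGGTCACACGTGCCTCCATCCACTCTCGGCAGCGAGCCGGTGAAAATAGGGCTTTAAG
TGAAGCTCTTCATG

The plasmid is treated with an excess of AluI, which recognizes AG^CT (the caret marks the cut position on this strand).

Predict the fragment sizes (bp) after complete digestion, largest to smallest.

113, 61 bp

AluI sites (AGCT) start at positions 51, 164.
AluI cuts after base 2 of each site, so after positions 52, 165.
Circular molecule, 2 cuts → 2 fragments:
  53–165 → 113 bp
  166–174 then 1–52 → 9 + 52 = 61 bp
Sorted largest to smallest: 113, 61 bp.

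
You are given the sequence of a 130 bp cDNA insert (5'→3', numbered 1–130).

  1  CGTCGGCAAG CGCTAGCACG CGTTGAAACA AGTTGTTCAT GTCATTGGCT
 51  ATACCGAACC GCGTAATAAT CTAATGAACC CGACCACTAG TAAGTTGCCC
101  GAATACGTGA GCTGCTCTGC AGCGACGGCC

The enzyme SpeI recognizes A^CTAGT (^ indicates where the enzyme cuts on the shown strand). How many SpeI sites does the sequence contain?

ACTAGT occurs starting at position 86.
SpeI cuts at 1 site.

1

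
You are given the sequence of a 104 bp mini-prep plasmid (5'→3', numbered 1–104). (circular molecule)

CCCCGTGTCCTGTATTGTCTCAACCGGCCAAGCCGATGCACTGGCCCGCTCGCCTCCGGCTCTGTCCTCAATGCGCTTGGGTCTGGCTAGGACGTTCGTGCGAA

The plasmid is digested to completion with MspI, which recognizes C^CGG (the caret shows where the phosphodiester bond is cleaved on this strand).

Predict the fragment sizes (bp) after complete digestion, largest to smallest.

72, 32 bp

MspI sites (CCGG) start at positions 24, 56.
MspI cuts after the first base of each site, so after positions 24, 56.
Circular molecule, 2 cuts → 2 fragments:
  25–56 → 32 bp
  57–104 then 1–24 → 48 + 24 = 72 bp
Sorted largest to smallest: 72, 32 bp.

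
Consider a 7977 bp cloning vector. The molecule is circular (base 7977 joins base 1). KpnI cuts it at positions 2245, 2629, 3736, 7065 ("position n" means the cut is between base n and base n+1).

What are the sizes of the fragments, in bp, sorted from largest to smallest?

Circular molecule, 4 cuts → 4 fragments:
  2629 − 2245 = 384 bp
  3736 − 2629 = 1107 bp
  7065 − 3736 = 3329 bp
  wrap: 7977 − 7065 + 2245 = 3157 bp
Sorted largest to smallest: 3329, 3157, 1107, 384 bp.

3329, 3157, 1107, 384 bp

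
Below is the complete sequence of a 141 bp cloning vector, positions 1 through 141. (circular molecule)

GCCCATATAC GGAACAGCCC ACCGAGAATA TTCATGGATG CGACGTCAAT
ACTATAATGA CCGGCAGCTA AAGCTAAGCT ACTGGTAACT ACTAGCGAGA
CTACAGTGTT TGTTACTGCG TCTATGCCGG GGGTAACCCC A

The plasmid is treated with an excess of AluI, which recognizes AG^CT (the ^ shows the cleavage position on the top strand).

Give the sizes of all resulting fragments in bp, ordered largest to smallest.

AluI sites (AGCT) start at positions 66, 72, 77.
AluI cuts after base 2 of each site, so after positions 67, 73, 78.
Circular molecule, 3 cuts → 3 fragments:
  68–73 → 6 bp
  74–78 → 5 bp
  79–141 then 1–67 → 63 + 67 = 130 bp
Sorted largest to smallest: 130, 6, 5 bp.

130, 6, 5 bp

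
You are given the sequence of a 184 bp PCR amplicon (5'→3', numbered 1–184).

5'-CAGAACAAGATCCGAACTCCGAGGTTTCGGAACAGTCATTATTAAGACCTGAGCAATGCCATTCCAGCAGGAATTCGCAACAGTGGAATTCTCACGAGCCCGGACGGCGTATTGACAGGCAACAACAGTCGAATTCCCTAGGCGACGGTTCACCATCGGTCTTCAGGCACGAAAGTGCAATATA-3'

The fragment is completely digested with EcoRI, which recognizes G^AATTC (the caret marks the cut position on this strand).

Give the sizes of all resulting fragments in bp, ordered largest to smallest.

71, 53, 45, 15 bp

EcoRI sites (GAATTC) start at positions 71, 86, 131.
EcoRI cuts after the first base of each site, so after positions 71, 86, 131.
Linear molecule, 3 cuts → 4 fragments:
  1–71 → 71 bp
  72–86 → 15 bp
  87–131 → 45 bp
  132–184 → 53 bp
Sorted largest to smallest: 71, 53, 45, 15 bp.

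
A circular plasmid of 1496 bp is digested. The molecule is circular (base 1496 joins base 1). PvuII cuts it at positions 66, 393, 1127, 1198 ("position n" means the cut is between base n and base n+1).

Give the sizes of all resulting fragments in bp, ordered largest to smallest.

734, 364, 327, 71 bp

Circular molecule, 4 cuts → 4 fragments:
  393 − 66 = 327 bp
  1127 − 393 = 734 bp
  1198 − 1127 = 71 bp
  wrap: 1496 − 1198 + 66 = 364 bp
Sorted largest to smallest: 734, 364, 327, 71 bp.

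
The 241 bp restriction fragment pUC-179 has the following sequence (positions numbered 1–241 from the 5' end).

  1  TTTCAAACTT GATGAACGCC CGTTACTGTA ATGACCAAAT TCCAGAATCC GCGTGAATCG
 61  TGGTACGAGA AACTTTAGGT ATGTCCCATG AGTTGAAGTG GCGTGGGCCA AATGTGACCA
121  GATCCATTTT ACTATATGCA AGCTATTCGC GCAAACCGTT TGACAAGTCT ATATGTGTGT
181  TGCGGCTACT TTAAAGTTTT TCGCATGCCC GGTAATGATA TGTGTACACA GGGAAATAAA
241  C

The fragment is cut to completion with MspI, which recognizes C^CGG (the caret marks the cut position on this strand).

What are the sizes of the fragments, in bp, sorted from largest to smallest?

209, 32 bp

The MspI site (CCGG) starts at position 209.
MspI cuts after the first base of each site, so after position 209.
Linear molecule, 1 cut → 2 fragments:
  1–209 → 209 bp
  210–241 → 32 bp
Sorted largest to smallest: 209, 32 bp.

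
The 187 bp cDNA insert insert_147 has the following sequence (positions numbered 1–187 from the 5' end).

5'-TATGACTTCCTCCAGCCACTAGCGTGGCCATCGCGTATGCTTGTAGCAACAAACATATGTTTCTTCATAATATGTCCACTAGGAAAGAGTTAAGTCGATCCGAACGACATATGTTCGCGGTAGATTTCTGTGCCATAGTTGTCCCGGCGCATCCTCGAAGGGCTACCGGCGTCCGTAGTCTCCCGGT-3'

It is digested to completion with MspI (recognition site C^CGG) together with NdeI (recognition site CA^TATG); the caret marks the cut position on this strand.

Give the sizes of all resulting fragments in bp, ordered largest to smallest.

MspI sites (CCGG) start at positions 144, 166, 183.
MspI cuts after the first base of each site, so after positions 144, 166, 183.
NdeI sites (CATATG) start at positions 54, 108.
NdeI cuts after base 2 of each site, so after positions 55, 109.
Combined cut positions: 55, 109, 144, 166, 183.
Linear molecule, 5 cuts → 6 fragments:
  1–55 → 55 bp
  56–109 → 54 bp
  110–144 → 35 bp
  145–166 → 22 bp
  167–183 → 17 bp
  184–187 → 4 bp
Sorted largest to smallest: 55, 54, 35, 22, 17, 4 bp.

55, 54, 35, 22, 17, 4 bp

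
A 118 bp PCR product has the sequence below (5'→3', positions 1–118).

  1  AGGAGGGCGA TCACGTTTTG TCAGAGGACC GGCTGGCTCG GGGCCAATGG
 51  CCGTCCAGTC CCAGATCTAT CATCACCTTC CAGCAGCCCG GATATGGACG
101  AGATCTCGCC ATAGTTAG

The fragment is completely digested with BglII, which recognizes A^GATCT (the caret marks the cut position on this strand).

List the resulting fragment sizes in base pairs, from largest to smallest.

BglII sites (AGATCT) start at positions 63, 101.
BglII cuts after the first base of each site, so after positions 63, 101.
Linear molecule, 2 cuts → 3 fragments:
  1–63 → 63 bp
  64–101 → 38 bp
  102–118 → 17 bp
Sorted largest to smallest: 63, 38, 17 bp.

63, 38, 17 bp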